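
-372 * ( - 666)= 247752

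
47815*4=191260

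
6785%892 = 541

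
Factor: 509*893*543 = 3^1 * 19^1* 47^1*181^1*509^1  =  246813591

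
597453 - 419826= 177627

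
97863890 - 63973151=33890739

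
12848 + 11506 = 24354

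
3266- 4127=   -  861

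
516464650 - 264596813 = 251867837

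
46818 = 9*5202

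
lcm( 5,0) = 0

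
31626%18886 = 12740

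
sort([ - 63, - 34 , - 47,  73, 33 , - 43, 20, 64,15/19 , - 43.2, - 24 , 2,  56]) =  [ - 63, - 47, - 43.2 ,  -  43 ,-34, - 24, 15/19,2, 20, 33, 56,  64,73]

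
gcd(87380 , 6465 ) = 5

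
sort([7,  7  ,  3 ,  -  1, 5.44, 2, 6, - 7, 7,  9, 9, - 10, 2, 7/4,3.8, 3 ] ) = [-10,-7,-1, 7/4, 2, 2,3,3,  3.8, 5.44, 6, 7,7,7, 9,9 ] 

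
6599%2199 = 2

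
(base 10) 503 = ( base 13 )2c9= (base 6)2155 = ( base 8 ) 767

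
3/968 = 3/968 = 0.00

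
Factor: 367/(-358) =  - 2^( - 1 )*179^( - 1) * 367^1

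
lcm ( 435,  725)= 2175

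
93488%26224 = 14816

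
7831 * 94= 736114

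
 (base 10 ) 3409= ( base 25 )5B9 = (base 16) d51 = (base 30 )3nj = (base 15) 1024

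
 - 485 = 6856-7341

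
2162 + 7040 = 9202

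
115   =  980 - 865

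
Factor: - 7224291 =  - 3^2*61^1*13159^1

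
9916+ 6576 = 16492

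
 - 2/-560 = 1/280 = 0.00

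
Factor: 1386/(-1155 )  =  -2^1*3^1*5^(  -  1) = -6/5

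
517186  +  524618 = 1041804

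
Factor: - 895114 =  - 2^1*11^1*23^1 * 29^1  *61^1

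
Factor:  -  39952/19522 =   -  88/43 = -  2^3*11^1*43^( - 1)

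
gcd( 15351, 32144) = 7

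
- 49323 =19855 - 69178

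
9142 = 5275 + 3867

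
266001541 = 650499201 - 384497660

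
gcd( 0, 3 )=3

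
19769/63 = 19769/63 = 313.79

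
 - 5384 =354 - 5738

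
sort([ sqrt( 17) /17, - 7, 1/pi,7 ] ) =[ - 7, sqrt ( 17 ) /17,1/pi,7]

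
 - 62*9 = - 558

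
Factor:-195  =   - 3^1*5^1*13^1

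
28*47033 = 1316924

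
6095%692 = 559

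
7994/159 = 7994/159 =50.28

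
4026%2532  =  1494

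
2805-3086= -281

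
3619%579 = 145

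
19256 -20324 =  - 1068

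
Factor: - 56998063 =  - 211^1 * 270133^1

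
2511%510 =471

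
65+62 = 127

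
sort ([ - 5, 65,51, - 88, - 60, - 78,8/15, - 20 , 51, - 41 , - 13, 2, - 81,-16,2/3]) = [ - 88, - 81, - 78, - 60,-41, - 20, - 16, - 13, - 5,  8/15, 2/3,  2,  51, 51, 65]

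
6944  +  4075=11019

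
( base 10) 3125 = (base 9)4252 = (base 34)2NV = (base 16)c35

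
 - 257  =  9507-9764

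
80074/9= 80074/9  =  8897.11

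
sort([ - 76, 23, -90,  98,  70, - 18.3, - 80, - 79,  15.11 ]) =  [ - 90, - 80, - 79,-76, - 18.3,15.11,23, 70,98 ] 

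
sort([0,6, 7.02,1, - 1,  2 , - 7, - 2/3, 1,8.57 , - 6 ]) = [ - 7,-6, - 1 , - 2/3 , 0,1, 1,2,6, 7.02 , 8.57]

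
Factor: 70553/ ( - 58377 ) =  - 3^(  -  1)*7^1*11^( - 1) * 29^ (-1 )* 61^(- 1)*10079^1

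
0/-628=0/1 = - 0.00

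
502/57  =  502/57=8.81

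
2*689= 1378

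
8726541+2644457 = 11370998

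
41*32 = 1312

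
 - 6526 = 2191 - 8717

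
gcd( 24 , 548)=4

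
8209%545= 34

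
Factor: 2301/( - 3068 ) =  - 2^(-2) *3^1 = -3/4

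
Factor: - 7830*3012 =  - 23583960 =-2^3*3^4*5^1*29^1 * 251^1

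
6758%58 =30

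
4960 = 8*620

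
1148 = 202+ 946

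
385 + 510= 895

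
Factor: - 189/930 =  - 63/310 = - 2^( - 1 )*3^2*5^( - 1 )*7^1*31^( - 1)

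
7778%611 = 446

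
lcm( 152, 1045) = 8360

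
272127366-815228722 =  - 543101356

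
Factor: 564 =2^2*3^1*47^1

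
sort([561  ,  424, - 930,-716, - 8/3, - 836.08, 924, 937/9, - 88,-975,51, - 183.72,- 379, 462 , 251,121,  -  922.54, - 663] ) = [-975,  -  930,-922.54,-836.08, - 716,-663, - 379, - 183.72, - 88,-8/3, 51,  937/9,121,251, 424, 462, 561,924] 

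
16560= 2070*8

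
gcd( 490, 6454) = 14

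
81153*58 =4706874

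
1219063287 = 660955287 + 558108000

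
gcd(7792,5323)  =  1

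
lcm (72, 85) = 6120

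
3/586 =3/586 = 0.01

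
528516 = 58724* 9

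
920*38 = 34960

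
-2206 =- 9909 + 7703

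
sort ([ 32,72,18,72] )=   [ 18,32,72,72]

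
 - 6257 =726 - 6983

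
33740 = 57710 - 23970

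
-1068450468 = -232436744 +-836013724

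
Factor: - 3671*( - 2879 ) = 10568809 = 2879^1*3671^1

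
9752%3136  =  344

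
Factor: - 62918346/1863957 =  - 20972782/621319 =- 2^1 * 19^(  -  1)*53^( - 1) * 137^1*617^( - 1) * 76543^1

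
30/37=30/37 = 0.81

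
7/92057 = 1/13151  =  0.00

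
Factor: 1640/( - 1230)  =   - 2^2*3^(-1) =- 4/3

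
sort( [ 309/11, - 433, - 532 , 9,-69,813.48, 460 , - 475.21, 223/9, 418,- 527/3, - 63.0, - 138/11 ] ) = [-532, - 475.21, - 433,-527/3, - 69 ,  -  63.0, - 138/11,9 , 223/9,309/11, 418 , 460,813.48]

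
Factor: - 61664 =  - 2^5*41^1*47^1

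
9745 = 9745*1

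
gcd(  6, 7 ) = 1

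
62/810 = 31/405 = 0.08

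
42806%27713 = 15093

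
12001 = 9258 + 2743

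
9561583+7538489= 17100072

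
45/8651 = 45/8651 = 0.01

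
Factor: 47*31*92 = 2^2*23^1*31^1*47^1 = 134044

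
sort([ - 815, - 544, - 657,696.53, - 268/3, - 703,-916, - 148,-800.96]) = [- 916,-815, -800.96, - 703, - 657, -544,-148, - 268/3,  696.53 ]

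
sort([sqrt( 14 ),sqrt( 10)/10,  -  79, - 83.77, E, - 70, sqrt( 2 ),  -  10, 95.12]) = [ - 83.77, - 79, - 70, -10, sqrt( 10 )/10, sqrt( 2 ),E, sqrt( 14 ),95.12]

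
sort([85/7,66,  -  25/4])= [ -25/4, 85/7 , 66]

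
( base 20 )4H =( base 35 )2r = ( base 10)97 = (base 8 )141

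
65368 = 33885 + 31483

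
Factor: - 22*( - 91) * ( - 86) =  -2^2 * 7^1*11^1*13^1*43^1 = - 172172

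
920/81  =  11+29/81=11.36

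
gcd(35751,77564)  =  1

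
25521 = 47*543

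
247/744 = 247/744 = 0.33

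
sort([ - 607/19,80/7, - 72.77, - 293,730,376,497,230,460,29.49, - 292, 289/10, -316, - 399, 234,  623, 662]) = [ - 399,-316,-293, - 292  , - 72.77, - 607/19 , 80/7,289/10,29.49 , 230,234 , 376,460,497,623, 662,730] 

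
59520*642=38211840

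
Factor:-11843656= -2^3*11^1*134587^1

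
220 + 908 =1128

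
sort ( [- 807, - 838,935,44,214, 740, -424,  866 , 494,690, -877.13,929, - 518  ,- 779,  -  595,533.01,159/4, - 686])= [ - 877.13, - 838, - 807, - 779, - 686, - 595, - 518,-424, 159/4,44,214, 494,533.01,  690,740,866,929,935]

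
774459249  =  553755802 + 220703447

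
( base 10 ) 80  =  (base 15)55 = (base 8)120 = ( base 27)2q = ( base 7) 143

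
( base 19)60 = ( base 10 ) 114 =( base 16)72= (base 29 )3r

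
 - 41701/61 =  - 684+23/61 = - 683.62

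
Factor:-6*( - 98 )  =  2^2 * 3^1*7^2= 588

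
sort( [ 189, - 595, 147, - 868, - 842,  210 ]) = [-868,  -  842, - 595, 147, 189, 210] 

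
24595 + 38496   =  63091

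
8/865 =8/865 =0.01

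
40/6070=4/607= 0.01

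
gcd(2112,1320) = 264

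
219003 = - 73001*( - 3)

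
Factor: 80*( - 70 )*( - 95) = 532000 =2^5 *5^3 *7^1*19^1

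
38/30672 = 19/15336 = 0.00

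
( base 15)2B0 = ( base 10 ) 615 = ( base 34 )I3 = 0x267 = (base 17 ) 223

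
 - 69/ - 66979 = 69/66979 = 0.00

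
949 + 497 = 1446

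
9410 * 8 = 75280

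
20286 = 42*483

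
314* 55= 17270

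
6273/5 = 6273/5 = 1254.60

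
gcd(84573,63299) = 1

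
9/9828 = 1/1092= 0.00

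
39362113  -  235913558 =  - 196551445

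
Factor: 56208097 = 11^1 *263^1 *19429^1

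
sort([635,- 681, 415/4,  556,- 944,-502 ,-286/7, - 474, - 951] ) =[ -951, - 944,-681,-502, - 474, - 286/7 , 415/4,  556,635] 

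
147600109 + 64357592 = 211957701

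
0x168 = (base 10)360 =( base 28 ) co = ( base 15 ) 190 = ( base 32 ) B8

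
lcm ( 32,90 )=1440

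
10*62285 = 622850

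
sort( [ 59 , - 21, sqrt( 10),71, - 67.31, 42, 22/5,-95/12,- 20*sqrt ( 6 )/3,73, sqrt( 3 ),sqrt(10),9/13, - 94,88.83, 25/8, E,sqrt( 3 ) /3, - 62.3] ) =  [ - 94, - 67.31, - 62.3, - 21, - 20*sqrt(6) /3, - 95/12, sqrt(3 )/3 , 9/13, sqrt(3),E, 25/8,sqrt(10 ), sqrt( 10), 22/5, 42,59,71, 73, 88.83]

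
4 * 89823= 359292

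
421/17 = 24 + 13/17= 24.76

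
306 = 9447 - 9141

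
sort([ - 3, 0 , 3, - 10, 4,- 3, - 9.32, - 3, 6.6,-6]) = [ - 10, - 9.32, - 6,-3,-3, - 3, 0, 3, 4,6.6 ]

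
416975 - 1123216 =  - 706241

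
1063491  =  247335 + 816156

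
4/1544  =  1/386 = 0.00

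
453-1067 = - 614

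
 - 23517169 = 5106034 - 28623203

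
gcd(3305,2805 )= 5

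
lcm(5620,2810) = 5620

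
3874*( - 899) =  - 3482726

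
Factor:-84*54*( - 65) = 2^3*3^4*5^1*7^1*13^1 = 294840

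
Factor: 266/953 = 2^1*7^1*19^1*953^ ( - 1 ) 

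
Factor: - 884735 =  - 5^1*19^1*67^1 * 139^1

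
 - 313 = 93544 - 93857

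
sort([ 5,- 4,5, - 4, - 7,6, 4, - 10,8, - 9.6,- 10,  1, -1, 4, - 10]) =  [  -  10,-10, - 10, - 9.6, - 7, - 4, - 4,-1, 1, 4, 4, 5,5,  6, 8]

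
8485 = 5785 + 2700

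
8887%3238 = 2411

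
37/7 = 5+2/7  =  5.29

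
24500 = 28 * 875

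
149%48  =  5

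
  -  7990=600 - 8590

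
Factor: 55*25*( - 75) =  - 3^1*5^5 *11^1 = -  103125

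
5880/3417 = 1960/1139 = 1.72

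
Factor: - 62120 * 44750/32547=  - 2^4 * 3^(  -  1) * 5^4*19^(-1)*179^1*571^(-1)*1553^1 =- 2779870000/32547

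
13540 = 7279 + 6261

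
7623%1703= 811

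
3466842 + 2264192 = 5731034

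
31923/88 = 362 + 67/88 = 362.76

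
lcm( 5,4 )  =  20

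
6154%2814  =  526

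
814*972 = 791208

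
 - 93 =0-93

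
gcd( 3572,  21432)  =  3572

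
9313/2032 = 4 + 1185/2032 = 4.58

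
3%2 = 1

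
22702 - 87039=-64337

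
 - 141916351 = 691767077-833683428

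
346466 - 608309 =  - 261843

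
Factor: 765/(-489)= - 3^1*5^1*17^1*163^( - 1) = - 255/163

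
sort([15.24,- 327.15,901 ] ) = [- 327.15, 15.24, 901 ]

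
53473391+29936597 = 83409988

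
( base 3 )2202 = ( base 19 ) 3h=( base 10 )74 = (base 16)4a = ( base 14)54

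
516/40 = 129/10= 12.90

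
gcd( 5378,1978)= 2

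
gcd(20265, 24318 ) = 4053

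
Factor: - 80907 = - 3^1*149^1*181^1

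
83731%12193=10573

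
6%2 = 0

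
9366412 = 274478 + 9091934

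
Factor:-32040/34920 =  - 89/97 = - 89^1* 97^ ( - 1 ) 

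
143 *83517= 11942931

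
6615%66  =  15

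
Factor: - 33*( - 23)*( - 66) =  - 2^1*3^2 * 11^2*23^1 = - 50094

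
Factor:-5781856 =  - 2^5 *281^1*643^1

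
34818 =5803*6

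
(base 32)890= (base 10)8480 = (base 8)20440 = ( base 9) 12562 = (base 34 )7be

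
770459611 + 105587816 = 876047427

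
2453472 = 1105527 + 1347945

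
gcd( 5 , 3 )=1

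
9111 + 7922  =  17033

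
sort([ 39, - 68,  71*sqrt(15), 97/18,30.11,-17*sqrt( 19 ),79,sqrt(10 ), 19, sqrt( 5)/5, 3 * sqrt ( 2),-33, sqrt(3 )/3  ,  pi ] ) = [-17*sqrt(19), - 68  , - 33, sqrt(5 ) /5, sqrt(3)/3, pi, sqrt( 10), 3*sqrt ( 2 ), 97/18, 19,30.11, 39,  79, 71*sqrt ( 15 ) ] 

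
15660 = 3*5220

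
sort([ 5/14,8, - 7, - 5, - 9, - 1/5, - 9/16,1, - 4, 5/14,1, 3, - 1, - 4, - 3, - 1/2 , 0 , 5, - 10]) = [ - 10, - 9, - 7  , - 5, - 4, - 4, - 3, - 1, - 9/16,- 1/2, - 1/5,0,5/14, 5/14, 1, 1 , 3,5,8 ]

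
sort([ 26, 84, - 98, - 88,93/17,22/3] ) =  [ - 98,-88,93/17,22/3,26, 84 ] 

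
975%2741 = 975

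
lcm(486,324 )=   972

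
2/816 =1/408 = 0.00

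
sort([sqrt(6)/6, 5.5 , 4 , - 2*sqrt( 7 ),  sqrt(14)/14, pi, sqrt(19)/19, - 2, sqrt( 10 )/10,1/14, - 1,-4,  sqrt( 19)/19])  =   [ - 2*sqrt ( 7), - 4 , - 2, - 1, 1/14, sqrt(19 )/19,  sqrt( 19 )/19 , sqrt( 14 ) /14 , sqrt(10)/10, sqrt(6 ) /6, pi,4, 5.5 ]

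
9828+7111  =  16939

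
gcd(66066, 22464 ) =78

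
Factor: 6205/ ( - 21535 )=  - 17^1 * 59^(-1 ) = - 17/59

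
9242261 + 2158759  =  11401020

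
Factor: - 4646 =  - 2^1 *23^1*101^1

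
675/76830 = 45/5122= 0.01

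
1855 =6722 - 4867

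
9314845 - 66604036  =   - 57289191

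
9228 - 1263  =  7965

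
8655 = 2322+6333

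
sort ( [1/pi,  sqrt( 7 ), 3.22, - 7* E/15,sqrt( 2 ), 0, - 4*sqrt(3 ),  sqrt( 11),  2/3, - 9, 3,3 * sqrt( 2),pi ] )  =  [-9, - 4*sqrt(3), - 7*E/15, 0, 1/pi, 2/3,sqrt(2 ), sqrt( 7 ), 3, pi,3.22, sqrt(11 ), 3*sqrt(2 )]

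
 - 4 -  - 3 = -1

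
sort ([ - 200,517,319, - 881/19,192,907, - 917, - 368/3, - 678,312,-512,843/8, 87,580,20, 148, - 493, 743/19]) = [ - 917,-678, - 512, - 493, - 200, - 368/3, - 881/19,  20, 743/19, 87, 843/8,148, 192,312,  319,517,580,907 ] 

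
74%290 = 74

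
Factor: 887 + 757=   1644 = 2^2 * 3^1 *137^1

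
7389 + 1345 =8734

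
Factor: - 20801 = - 11^1 * 31^1*61^1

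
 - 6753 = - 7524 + 771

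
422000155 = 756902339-334902184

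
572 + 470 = 1042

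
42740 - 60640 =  - 17900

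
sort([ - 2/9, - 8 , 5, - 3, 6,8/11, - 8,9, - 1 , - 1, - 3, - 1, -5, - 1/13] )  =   [ - 8, - 8, - 5, - 3, - 3,-1,  -  1, - 1, - 2/9, - 1/13,8/11,5,6,  9]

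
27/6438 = 9/2146=0.00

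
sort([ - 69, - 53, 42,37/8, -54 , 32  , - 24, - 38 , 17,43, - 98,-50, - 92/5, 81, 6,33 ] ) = [ - 98, - 69,  -  54,-53, - 50,- 38, - 24, - 92/5,37/8, 6, 17, 32, 33, 42, 43,81] 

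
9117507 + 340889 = 9458396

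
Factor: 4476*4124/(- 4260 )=  -  1538252/355=- 2^2*5^( - 1)*71^(-1 )*373^1*1031^1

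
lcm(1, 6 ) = 6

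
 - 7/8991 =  - 1 + 8984/8991= - 0.00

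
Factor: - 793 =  - 13^1*61^1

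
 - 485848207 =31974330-517822537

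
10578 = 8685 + 1893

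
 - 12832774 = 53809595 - 66642369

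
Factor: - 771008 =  - 2^6*7^1*1721^1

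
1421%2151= 1421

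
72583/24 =72583/24 = 3024.29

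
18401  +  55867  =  74268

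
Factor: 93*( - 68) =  -2^2*3^1*17^1*31^1 = -6324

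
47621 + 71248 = 118869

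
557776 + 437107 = 994883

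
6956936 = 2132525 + 4824411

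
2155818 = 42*51329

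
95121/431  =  220+ 301/431 = 220.70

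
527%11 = 10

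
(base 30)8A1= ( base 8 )16515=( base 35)64b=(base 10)7501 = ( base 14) 2A3B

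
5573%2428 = 717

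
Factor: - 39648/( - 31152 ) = 2^1 * 7^1*11^( - 1) = 14/11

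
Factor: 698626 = 2^1*349313^1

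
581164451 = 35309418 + 545855033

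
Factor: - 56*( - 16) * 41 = 36736 = 2^7 *7^1*41^1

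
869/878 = 869/878  =  0.99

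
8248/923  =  8+864/923 = 8.94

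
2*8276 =16552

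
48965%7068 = 6557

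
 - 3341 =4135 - 7476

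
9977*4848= 48368496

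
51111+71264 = 122375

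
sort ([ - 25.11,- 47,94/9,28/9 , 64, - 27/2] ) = [- 47, - 25.11, - 27/2 , 28/9, 94/9,64 ]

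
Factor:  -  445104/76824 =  - 562/97=- 2^1*97^ ( - 1)*281^1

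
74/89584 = 37/44792= 0.00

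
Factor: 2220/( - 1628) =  - 15/11  =  -  3^1*5^1*11^( - 1) 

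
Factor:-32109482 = -2^1*67^1*239623^1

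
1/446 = 1/446 = 0.00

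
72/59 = 72/59 = 1.22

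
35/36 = 35/36 = 0.97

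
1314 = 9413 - 8099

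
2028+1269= 3297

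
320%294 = 26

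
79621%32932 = 13757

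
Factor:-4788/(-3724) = 3^2 * 7^( - 1) = 9/7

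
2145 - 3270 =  - 1125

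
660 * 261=172260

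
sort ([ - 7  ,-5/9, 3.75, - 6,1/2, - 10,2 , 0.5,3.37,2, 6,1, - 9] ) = [ - 10, - 9, - 7, - 6, - 5/9,1/2,0.5,1,2, 2,3.37,3.75,6]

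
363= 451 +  - 88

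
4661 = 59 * 79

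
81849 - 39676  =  42173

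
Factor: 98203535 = 5^1 *19640707^1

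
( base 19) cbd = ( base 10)4554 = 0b1000111001010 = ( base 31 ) 4ms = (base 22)990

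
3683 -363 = 3320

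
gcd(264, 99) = 33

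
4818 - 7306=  - 2488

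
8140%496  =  204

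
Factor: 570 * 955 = 2^1*  3^1 * 5^2*19^1*191^1 = 544350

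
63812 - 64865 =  - 1053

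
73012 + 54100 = 127112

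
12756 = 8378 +4378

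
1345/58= 23 +11/58 = 23.19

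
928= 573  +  355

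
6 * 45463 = 272778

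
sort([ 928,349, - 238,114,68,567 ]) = [  -  238, 68 , 114,349,567,928]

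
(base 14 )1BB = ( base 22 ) G9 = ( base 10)361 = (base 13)21A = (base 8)551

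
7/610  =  7/610 = 0.01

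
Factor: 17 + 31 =2^4*3^1 = 48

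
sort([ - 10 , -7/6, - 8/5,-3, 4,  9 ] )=[ - 10, - 3, -8/5, - 7/6, 4,9 ]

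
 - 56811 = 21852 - 78663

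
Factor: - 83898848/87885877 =- 2^5*  11^1*23^1*43^1*241^1*3169^(-1)*27733^(- 1)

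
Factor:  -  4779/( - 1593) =3^1 =3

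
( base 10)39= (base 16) 27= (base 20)1J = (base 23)1g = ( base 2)100111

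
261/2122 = 261/2122= 0.12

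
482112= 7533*64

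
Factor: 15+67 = 82 = 2^1*41^1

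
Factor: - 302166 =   -  2^1*3^2*16787^1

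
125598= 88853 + 36745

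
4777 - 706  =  4071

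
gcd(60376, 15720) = 8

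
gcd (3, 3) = 3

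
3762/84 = 44+11/14 = 44.79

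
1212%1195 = 17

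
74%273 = 74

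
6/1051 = 6/1051 =0.01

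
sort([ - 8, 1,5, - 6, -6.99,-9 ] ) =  [ - 9,-8, - 6.99, - 6, 1,5 ] 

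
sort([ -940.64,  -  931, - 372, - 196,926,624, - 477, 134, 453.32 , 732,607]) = [  -  940.64 ,  -  931, - 477, -372,-196, 134,453.32,  607, 624,732,926 ]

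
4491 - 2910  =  1581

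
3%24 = 3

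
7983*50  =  399150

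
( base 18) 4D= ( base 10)85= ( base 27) 34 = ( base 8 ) 125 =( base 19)49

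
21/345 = 7/115= 0.06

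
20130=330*61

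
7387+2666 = 10053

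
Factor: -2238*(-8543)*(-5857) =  - 111981353538   =  - 2^1*3^1 *373^1 * 5857^1*8543^1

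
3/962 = 3/962= 0.00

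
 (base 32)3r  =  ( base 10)123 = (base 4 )1323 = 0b1111011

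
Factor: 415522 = 2^1*373^1 * 557^1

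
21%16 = 5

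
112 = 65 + 47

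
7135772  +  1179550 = 8315322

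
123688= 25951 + 97737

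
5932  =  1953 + 3979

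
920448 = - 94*( - 9792)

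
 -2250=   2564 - 4814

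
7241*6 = 43446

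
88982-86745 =2237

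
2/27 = 2/27 = 0.07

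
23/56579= 23/56579 = 0.00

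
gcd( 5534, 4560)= 2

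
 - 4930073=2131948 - 7062021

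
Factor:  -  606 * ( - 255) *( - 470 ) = -2^2 * 3^2* 5^2*17^1*47^1*101^1 = -72629100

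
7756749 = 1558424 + 6198325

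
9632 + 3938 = 13570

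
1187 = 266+921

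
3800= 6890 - 3090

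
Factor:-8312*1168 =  - 2^7*73^1*1039^1 = - 9708416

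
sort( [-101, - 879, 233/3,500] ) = [ - 879,- 101,233/3,500 ]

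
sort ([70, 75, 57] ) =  [ 57, 70, 75 ] 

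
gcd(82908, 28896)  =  84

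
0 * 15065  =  0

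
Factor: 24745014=2^1*3^4 *7^1*21821^1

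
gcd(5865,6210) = 345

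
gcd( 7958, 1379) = 1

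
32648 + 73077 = 105725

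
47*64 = 3008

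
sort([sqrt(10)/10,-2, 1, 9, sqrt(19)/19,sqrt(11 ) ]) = [  -  2 , sqrt(19)/19,sqrt( 10 ) /10, 1, sqrt( 11), 9 ] 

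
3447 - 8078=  - 4631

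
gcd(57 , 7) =1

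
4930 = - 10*(- 493)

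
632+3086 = 3718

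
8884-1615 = 7269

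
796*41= 32636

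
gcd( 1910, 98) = 2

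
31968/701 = 31968/701 = 45.60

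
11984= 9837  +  2147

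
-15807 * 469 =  - 7413483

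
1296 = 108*12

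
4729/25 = 189 + 4/25 = 189.16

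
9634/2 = 4817 = 4817.00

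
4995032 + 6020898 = 11015930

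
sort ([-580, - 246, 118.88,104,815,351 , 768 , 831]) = [ - 580, - 246,104,118.88,351,768,815, 831] 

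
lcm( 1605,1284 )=6420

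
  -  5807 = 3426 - 9233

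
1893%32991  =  1893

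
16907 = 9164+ 7743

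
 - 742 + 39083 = 38341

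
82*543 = 44526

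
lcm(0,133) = 0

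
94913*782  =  74221966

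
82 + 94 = 176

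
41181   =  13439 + 27742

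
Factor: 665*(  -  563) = -374395 = - 5^1*7^1*19^1*563^1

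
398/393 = 398/393= 1.01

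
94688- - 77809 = 172497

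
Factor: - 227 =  - 227^1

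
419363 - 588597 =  - 169234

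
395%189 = 17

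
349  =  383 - 34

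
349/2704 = 349/2704 = 0.13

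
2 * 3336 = 6672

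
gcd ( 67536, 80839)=1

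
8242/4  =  4121/2=2060.50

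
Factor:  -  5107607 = -5107607^1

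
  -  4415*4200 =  - 18543000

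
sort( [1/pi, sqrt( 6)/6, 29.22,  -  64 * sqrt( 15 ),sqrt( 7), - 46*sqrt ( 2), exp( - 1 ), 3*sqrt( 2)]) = [ - 64 * sqrt( 15), - 46*sqrt( 2),1/pi , exp( -1 ), sqrt( 6)/6,  sqrt( 7 ), 3*sqrt( 2),29.22]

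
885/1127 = 885/1127=0.79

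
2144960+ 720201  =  2865161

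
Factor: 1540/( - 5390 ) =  - 2^1*7^( - 1)=- 2/7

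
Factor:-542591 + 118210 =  - 347^1  *  1223^1=   - 424381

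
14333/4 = 14333/4 =3583.25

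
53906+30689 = 84595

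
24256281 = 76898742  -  52642461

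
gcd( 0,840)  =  840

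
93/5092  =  93/5092 = 0.02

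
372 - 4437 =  - 4065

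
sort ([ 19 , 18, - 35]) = [-35, 18, 19]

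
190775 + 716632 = 907407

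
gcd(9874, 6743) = 1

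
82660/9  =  9184 + 4/9=9184.44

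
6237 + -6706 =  - 469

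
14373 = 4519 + 9854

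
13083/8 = 13083/8= 1635.38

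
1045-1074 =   -  29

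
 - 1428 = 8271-9699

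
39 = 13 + 26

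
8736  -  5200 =3536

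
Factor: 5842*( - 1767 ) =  - 2^1 * 3^1 * 19^1*23^1* 31^1 * 127^1 = - 10322814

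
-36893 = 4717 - 41610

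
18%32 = 18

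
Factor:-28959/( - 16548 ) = 7/4 = 2^( - 2)*7^1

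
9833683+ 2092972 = 11926655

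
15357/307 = 15357/307 = 50.02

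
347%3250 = 347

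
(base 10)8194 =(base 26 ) c34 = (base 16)2002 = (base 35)6o4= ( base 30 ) 934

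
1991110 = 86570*23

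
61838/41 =1508 + 10/41=1508.24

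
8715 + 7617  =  16332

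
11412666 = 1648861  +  9763805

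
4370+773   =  5143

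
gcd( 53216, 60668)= 4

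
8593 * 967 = 8309431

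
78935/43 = 78935/43 = 1835.70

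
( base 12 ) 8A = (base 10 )106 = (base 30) 3G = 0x6a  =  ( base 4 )1222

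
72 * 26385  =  1899720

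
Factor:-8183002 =-2^1*211^1 * 19391^1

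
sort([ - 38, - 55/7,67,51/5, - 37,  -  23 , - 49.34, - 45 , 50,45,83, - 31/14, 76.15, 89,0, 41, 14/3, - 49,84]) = [ - 49.34, - 49, - 45,-38,-37, - 23, - 55/7, - 31/14,0,14/3,51/5,41,45, 50,  67, 76.15 , 83, 84,89 ]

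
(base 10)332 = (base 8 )514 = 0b101001100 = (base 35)9H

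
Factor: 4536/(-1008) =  - 2^(-1 )*3^2 = - 9/2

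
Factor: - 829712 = -2^4*13^1*3989^1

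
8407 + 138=8545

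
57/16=57/16 = 3.56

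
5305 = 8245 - 2940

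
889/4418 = 889/4418 = 0.20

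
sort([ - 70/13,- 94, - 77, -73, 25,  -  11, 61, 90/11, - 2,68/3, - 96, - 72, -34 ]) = [ - 96, - 94,-77, - 73, - 72, - 34, - 11,-70/13, - 2, 90/11, 68/3, 25, 61]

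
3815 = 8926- 5111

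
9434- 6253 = 3181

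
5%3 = 2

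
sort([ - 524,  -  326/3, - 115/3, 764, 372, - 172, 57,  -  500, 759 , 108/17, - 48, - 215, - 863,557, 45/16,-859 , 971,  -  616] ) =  [ - 863 , - 859, - 616,  -  524, - 500,-215, - 172, - 326/3,-48, - 115/3, 45/16,108/17,57, 372, 557, 759, 764, 971 ]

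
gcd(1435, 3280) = 205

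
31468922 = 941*33442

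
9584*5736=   54973824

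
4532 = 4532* 1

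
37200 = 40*930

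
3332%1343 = 646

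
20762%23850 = 20762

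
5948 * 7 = 41636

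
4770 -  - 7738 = 12508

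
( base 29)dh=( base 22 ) hk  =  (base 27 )EG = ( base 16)18A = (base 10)394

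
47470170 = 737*64410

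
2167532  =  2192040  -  24508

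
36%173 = 36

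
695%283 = 129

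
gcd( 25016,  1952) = 8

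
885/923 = 885/923 =0.96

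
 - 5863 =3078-8941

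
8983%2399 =1786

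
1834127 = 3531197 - 1697070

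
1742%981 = 761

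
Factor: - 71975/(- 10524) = 2^(  -  2)*3^ ( - 1) * 5^2*877^ ( - 1 )*2879^1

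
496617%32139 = 14532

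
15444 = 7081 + 8363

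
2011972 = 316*6367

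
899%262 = 113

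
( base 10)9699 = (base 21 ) 10ki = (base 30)AN9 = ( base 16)25e3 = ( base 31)A2R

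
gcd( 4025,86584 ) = 1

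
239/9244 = 239/9244 = 0.03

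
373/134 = 373/134 = 2.78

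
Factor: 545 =5^1 * 109^1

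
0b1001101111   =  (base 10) 623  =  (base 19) 1df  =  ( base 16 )26f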